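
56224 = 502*112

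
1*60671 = 60671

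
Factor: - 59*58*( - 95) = 325090 = 2^1*5^1 * 19^1*29^1*59^1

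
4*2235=8940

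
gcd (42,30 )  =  6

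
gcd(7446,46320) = 6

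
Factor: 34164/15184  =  2^(-2)*3^2 = 9/4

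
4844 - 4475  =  369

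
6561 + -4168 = 2393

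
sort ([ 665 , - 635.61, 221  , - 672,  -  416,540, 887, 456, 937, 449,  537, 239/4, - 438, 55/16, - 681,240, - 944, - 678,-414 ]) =[ - 944, - 681, -678, - 672, - 635.61 , - 438, - 416,-414, 55/16, 239/4,221, 240,449,  456,537, 540, 665,887, 937 ]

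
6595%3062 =471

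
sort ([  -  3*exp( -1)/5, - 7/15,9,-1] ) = [ - 1, - 7/15,-3 * exp ( -1)/5, 9]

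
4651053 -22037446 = -17386393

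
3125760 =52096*60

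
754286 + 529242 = 1283528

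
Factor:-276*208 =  - 57408 = - 2^6*3^1*13^1*23^1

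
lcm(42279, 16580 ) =845580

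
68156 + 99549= 167705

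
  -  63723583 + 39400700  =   -24322883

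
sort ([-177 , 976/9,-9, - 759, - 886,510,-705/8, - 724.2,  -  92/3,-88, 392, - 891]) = [-891, - 886,-759,- 724.2,-177, - 705/8, - 88, - 92/3, - 9,  976/9, 392,  510 ] 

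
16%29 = 16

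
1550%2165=1550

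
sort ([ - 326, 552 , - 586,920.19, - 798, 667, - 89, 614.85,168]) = [ - 798,  -  586,-326,-89, 168,552, 614.85, 667 , 920.19 ] 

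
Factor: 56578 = 2^1 * 28289^1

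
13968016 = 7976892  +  5991124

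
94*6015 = 565410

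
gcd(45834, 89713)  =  1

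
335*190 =63650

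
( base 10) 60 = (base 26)28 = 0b111100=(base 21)2I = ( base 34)1q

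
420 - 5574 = -5154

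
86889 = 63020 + 23869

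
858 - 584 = 274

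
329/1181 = 329/1181 =0.28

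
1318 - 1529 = -211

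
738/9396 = 41/522 = 0.08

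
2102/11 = 191 + 1/11 = 191.09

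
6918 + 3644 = 10562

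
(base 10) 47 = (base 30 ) 1h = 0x2f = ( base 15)32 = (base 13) 38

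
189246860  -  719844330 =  - 530597470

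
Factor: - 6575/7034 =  - 2^(-1) * 5^2*263^1*3517^(- 1 ) 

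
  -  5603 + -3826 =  - 9429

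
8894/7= 8894/7 = 1270.57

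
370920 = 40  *9273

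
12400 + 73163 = 85563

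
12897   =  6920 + 5977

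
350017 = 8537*41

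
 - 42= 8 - 50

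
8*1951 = 15608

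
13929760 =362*38480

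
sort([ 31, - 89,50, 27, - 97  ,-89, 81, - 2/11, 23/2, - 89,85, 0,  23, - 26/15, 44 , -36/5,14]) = [ - 97, - 89, - 89, - 89, - 36/5,  -  26/15, - 2/11,0 , 23/2,14,23, 27,31,44, 50 , 81, 85]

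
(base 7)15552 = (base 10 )4398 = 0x112e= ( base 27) 60o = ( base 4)1010232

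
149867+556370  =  706237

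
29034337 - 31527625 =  - 2493288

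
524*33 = 17292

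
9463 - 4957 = 4506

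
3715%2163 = 1552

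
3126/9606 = 521/1601= 0.33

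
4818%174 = 120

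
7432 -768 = 6664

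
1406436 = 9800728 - 8394292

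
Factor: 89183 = 101^1* 883^1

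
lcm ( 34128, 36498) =2627856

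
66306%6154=4766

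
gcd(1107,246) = 123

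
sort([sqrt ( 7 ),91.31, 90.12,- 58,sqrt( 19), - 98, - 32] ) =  [ - 98, - 58, - 32, sqrt( 7), sqrt( 19 ),90.12  ,  91.31]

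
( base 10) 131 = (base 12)ab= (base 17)7c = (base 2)10000011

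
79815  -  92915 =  - 13100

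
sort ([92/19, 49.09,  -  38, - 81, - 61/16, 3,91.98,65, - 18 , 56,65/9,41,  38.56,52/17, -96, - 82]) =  [ - 96, - 82 , - 81,-38,- 18,  -  61/16, 3 , 52/17, 92/19,65/9, 38.56, 41,  49.09,56,65,91.98] 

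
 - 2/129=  - 2/129 = - 0.02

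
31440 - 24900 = 6540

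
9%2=1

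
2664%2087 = 577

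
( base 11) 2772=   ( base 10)3588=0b111000000100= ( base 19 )9HG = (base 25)5ID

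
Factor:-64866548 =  - 2^2 *16216637^1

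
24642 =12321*2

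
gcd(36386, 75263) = 1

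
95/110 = 19/22 = 0.86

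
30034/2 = 15017= 15017.00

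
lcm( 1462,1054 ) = 45322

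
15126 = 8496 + 6630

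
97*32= 3104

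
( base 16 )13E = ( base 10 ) 318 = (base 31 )a8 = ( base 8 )476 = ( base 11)26a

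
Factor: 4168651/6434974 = 2^ ( - 1 )*7^( - 2) * 13^ (-1) * 5051^(-1)*  4168651^1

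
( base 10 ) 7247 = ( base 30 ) 81h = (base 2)1110001001111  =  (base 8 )16117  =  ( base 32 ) 72f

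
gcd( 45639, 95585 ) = 1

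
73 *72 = 5256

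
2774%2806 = 2774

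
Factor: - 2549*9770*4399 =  - 2^1*5^1 *53^1* 83^1*977^1*2549^1 = - 109551508270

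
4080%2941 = 1139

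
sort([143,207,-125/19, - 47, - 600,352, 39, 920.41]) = [ - 600,  -  47  ,  -  125/19, 39,143,207,352,920.41]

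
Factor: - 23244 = - 2^2*3^1*13^1*149^1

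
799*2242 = 1791358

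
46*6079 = 279634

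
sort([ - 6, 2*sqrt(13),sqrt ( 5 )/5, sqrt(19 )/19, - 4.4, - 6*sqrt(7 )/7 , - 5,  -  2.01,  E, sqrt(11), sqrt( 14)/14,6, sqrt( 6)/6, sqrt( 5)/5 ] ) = [ -6, - 5, - 4.4, - 6*sqrt( 7 ) /7, - 2.01 , sqrt(19)/19, sqrt( 14)/14, sqrt(6)/6, sqrt ( 5 )/5, sqrt(5 )/5, E, sqrt(11), 6, 2 * sqrt(13) ] 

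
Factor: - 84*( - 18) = 2^3*3^3*7^1 = 1512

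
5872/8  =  734 =734.00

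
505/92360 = 101/18472 = 0.01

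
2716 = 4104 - 1388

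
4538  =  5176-638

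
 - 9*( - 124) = 1116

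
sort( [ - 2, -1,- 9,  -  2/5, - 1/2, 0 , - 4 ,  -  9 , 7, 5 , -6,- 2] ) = [  -  9 , - 9, - 6, - 4, -2, - 2, - 1 ,  -  1/2, - 2/5,0,5,7 ]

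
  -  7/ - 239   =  7/239 = 0.03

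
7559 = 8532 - 973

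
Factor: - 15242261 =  - 23^1*37^1*17911^1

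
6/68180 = 3/34090 = 0.00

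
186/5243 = 186/5243  =  0.04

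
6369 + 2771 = 9140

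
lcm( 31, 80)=2480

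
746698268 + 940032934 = 1686731202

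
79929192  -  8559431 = 71369761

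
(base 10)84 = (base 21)40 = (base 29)2q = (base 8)124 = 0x54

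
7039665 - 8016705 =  - 977040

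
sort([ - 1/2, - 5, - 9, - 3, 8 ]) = [ - 9, - 5, - 3, - 1/2, 8 ]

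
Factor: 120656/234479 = 2^4*7^ ( - 1 )*19^(-1)*41^(- 1 )*43^(-1)*7541^1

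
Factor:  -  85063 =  - 11^2*19^1*37^1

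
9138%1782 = 228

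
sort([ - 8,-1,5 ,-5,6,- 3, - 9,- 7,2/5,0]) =[ - 9, -8, - 7, - 5,  -  3 ,-1 , 0,2/5,5, 6] 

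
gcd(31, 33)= 1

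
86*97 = 8342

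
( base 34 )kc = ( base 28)ok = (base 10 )692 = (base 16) 2B4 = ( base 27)ph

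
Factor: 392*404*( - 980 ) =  - 155200640 = -2^7*5^1*7^4*101^1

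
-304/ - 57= 5  +  1/3 = 5.33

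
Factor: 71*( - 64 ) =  - 2^6*71^1 = - 4544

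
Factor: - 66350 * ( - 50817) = 3371707950  =  2^1 * 3^1* 5^2*13^1 *1303^1*1327^1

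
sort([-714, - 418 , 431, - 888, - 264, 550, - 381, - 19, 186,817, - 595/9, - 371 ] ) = [ - 888,- 714, - 418, - 381, - 371, - 264,-595/9, - 19,186, 431, 550,817 ] 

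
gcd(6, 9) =3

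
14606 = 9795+4811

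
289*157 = 45373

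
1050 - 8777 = - 7727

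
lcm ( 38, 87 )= 3306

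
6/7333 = 6/7333 = 0.00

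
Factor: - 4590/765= - 2^1*3^1 = - 6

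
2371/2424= 2371/2424 =0.98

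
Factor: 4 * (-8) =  - 2^5 =- 32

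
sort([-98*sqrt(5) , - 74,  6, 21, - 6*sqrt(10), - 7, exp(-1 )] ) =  [ - 98*sqrt( 5 ), - 74, - 6*sqrt( 10), - 7 , exp( - 1 ) , 6,21 ]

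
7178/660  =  10 + 289/330= 10.88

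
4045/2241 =1 + 1804/2241 = 1.80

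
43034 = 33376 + 9658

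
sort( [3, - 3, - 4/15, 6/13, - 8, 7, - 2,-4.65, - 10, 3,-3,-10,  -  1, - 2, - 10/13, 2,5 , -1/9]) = [ - 10, - 10, - 8,- 4.65, - 3, - 3, - 2,  -  2, - 1, - 10/13, - 4/15, - 1/9, 6/13, 2 , 3, 3, 5, 7 ]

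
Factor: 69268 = 2^2*17317^1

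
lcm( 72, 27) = 216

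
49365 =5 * 9873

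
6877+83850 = 90727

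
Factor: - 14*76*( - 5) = 2^3*5^1*7^1*19^1 = 5320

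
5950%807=301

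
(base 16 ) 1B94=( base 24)C64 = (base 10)7060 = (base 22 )ECK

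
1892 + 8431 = 10323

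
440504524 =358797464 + 81707060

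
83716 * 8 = 669728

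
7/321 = 7/321 = 0.02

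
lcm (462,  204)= 15708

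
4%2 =0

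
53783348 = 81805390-28022042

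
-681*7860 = -5352660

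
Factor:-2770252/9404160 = -692563/2351040 = -2^(-6 )*3^(-1 ) * 5^ ( - 1) * 17^1 * 31^( - 1)*79^(-1)*40739^1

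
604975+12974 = 617949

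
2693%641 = 129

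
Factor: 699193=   11^1*17^1*3739^1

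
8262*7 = 57834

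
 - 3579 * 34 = - 121686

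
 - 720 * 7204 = -5186880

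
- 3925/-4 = 3925/4 = 981.25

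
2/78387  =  2/78387 = 0.00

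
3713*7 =25991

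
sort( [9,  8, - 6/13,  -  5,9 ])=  [ - 5, - 6/13,8, 9, 9 ] 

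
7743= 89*87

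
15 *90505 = 1357575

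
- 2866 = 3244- 6110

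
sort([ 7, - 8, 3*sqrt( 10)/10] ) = [ - 8,3*sqrt(10)/10,7]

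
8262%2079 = 2025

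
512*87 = 44544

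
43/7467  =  43/7467 = 0.01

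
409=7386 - 6977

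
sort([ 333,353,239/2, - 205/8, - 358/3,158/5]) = [ - 358/3, - 205/8,158/5,239/2, 333, 353]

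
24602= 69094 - 44492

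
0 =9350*0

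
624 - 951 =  - 327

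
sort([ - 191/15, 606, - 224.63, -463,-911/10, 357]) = [ - 463, - 224.63, -911/10, -191/15,357, 606] 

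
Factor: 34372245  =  3^1*5^1*89^1*25747^1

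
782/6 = 391/3  =  130.33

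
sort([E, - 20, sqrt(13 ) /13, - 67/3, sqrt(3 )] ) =[-67/3, - 20 , sqrt( 13)/13, sqrt ( 3),E] 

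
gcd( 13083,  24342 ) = 3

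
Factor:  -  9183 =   -  3^1 *3061^1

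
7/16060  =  7/16060 = 0.00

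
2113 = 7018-4905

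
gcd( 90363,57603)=273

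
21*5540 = 116340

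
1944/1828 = 486/457= 1.06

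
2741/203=2741/203 = 13.50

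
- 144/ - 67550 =72/33775 = 0.00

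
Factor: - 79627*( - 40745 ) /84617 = 5^1*13^( - 1)*23^ ( - 1)*29^1*281^1*283^ ( - 1 )*79627^1 = 3244402115/84617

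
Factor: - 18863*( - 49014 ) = 924551082 = 2^1*3^2*7^1*13^1*389^1*1451^1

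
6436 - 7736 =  - 1300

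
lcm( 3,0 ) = 0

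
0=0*7210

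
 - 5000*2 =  - 10000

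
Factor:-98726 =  - 2^1*49363^1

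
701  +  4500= 5201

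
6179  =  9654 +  - 3475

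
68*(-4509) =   -  306612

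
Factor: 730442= 2^1 *521^1*701^1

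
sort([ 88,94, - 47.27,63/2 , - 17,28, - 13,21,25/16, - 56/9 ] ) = [ - 47.27, - 17, - 13, - 56/9 , 25/16, 21,  28,63/2, 88, 94 ]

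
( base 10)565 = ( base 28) K5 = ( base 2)1000110101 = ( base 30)ip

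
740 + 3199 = 3939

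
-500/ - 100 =5 +0/1=5.00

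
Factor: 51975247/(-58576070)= - 2^( - 1 )*5^( - 1)*7^( - 2)*173^(-1)*691^( - 1)*51975247^1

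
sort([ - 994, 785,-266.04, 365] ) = [ - 994,-266.04,365,785]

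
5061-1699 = 3362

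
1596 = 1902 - 306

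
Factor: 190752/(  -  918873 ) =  - 2^5*3^( - 1)*23^(-2)*193^(- 1 )*1987^1 =-63584/306291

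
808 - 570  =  238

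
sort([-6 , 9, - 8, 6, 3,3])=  [ - 8, - 6,3,3, 6,9]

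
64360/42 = 1532 + 8/21=1532.38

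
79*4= 316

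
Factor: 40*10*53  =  21200=2^4*5^2*53^1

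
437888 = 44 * 9952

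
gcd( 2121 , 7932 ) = 3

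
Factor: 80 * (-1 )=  - 80 = - 2^4*5^1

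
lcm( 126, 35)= 630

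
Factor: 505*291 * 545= 3^1 * 5^2*97^1 * 101^1 * 109^1 = 80090475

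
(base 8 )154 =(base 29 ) 3L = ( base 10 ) 108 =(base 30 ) 3i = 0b1101100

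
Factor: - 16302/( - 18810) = 13/15= 3^(  -  1)*5^( - 1)*13^1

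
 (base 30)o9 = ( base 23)18g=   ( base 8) 1331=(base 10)729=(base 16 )2D9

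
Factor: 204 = 2^2*3^1 *17^1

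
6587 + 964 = 7551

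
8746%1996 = 762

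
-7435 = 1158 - 8593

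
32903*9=296127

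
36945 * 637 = 23533965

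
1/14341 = 1/14341 = 0.00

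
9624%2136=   1080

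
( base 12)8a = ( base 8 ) 152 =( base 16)6A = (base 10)106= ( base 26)42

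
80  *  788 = 63040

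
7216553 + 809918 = 8026471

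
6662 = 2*3331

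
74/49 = 74/49 = 1.51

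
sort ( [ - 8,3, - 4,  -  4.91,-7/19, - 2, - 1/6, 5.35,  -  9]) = [-9,-8,  -  4.91,  -  4, - 2, - 7/19,  -  1/6,  3,5.35 ] 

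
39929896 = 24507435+15422461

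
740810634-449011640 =291798994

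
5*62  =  310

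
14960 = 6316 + 8644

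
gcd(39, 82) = 1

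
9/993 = 3/331 = 0.01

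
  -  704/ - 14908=176/3727 = 0.05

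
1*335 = 335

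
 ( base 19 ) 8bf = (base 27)477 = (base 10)3112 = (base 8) 6050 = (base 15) DC7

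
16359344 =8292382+8066962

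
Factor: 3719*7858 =29223902 = 2^1* 3719^1 * 3929^1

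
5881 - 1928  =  3953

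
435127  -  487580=-52453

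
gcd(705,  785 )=5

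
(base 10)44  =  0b101100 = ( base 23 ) 1L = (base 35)19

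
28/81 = 28/81 = 0.35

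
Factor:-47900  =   - 2^2 * 5^2*479^1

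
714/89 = 714/89 = 8.02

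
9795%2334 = 459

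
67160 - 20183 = 46977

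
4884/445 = 4884/445 = 10.98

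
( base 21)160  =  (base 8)1067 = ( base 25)mh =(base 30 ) ir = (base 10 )567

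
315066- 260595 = 54471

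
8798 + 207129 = 215927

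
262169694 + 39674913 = 301844607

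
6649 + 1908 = 8557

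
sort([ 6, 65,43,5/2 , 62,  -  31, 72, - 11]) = [ - 31, - 11,5/2 , 6,  43,62, 65,72]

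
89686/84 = 44843/42 = 1067.69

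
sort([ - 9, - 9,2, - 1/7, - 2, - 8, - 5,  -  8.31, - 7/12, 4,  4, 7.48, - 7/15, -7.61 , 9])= [ - 9, - 9,-8.31 , - 8, - 7.61, - 5, - 2,- 7/12, - 7/15, - 1/7, 2, 4,  4 , 7.48,9]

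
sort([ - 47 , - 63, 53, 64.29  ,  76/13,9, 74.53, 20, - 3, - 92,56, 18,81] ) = [-92,-63,  -  47, -3,76/13, 9, 18,20, 53,56, 64.29, 74.53, 81] 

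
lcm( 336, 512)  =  10752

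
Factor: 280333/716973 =3^ ( - 1 )*31^1*9043^1*238991^( - 1)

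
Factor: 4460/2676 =3^ ( - 1)*5^1 = 5/3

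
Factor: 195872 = 2^5*6121^1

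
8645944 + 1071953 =9717897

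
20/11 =1 + 9/11   =  1.82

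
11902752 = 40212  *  296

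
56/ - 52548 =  - 14/13137 = - 0.00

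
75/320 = 15/64 = 0.23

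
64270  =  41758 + 22512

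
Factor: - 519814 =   -  2^1*259907^1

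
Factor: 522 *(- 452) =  - 235944 = - 2^3*3^2*29^1*113^1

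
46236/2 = 23118 = 23118.00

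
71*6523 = 463133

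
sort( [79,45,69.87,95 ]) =[ 45,  69.87, 79,95]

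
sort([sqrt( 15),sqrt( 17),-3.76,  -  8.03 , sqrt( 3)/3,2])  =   [-8.03,-3.76 , sqrt(3) /3,2, sqrt(15 ),sqrt(17) ]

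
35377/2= 35377/2 = 17688.50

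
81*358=28998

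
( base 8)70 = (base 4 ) 320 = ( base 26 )24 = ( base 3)2002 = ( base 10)56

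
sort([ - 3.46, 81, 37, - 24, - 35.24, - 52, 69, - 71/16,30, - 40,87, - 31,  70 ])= [ - 52, - 40,-35.24, - 31, - 24, - 71/16, - 3.46 , 30, 37,  69, 70,81,87]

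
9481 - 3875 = 5606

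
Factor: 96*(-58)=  - 5568 = - 2^6*3^1*29^1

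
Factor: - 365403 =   -  3^1*349^2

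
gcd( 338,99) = 1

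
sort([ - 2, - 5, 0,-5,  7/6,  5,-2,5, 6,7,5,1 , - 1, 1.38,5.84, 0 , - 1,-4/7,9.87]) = [ - 5, - 5, - 2,-2,  -  1,-1, - 4/7,0, 0,1,7/6,  1.38, 5, 5, 5,5.84,6, 7,9.87 ] 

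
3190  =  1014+2176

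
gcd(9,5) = 1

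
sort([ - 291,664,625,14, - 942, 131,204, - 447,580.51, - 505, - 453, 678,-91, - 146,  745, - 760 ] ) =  [-942, - 760,-505, - 453, - 447, - 291, - 146, - 91, 14, 131,204, 580.51,625,664,678, 745 ] 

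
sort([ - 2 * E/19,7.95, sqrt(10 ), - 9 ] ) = [-9, - 2*E/19,sqrt(10), 7.95] 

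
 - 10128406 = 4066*( - 2491 ) 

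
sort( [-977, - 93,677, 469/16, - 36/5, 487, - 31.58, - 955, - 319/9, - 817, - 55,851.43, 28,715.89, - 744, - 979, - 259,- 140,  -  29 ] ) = [ - 979, - 977,-955, - 817, - 744, - 259, - 140 ,  -  93, - 55, - 319/9,  -  31.58, - 29, - 36/5 , 28,469/16,487,677,715.89,851.43 ]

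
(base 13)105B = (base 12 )1395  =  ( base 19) 65c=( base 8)4341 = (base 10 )2273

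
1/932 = 1/932 = 0.00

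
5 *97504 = 487520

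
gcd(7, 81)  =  1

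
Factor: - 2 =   -  2^1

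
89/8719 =89/8719 = 0.01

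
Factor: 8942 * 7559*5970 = 403527690660= 2^2*3^1*5^1*17^1*199^1*263^1*7559^1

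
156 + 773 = 929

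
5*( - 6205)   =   - 31025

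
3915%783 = 0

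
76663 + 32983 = 109646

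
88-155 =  -67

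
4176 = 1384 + 2792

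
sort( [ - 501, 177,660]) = [ - 501, 177,  660] 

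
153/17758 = 153/17758 =0.01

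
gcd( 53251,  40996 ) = 1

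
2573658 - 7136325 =-4562667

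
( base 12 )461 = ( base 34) j3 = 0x289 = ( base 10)649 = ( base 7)1615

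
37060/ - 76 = - 488 + 7/19= - 487.63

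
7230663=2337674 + 4892989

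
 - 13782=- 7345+  -  6437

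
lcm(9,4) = 36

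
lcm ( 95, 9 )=855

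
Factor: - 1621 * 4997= - 19^1*263^1*1621^1 = - 8100137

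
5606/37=5606/37 = 151.51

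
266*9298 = 2473268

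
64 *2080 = 133120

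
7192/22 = 326 + 10/11  =  326.91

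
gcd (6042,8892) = 114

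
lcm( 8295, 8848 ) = 132720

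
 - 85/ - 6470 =17/1294= 0.01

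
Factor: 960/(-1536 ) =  - 2^(-3 )*5^1=- 5/8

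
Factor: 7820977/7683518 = 2^ ( - 1 )*23^( - 1 )*67^1 * 116731^1*167033^( - 1 )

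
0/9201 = 0 = 0.00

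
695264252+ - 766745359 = -71481107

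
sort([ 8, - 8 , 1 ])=[-8, 1,8]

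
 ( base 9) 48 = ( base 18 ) 28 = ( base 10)44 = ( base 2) 101100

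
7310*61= 445910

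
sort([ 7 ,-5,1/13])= [ -5,  1/13, 7 ] 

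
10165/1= 10165 = 10165.00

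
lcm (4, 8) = 8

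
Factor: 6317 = 6317^1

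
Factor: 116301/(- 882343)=-3^1*7^( - 2)*11^( - 1)*1637^(-1 ) * 38767^1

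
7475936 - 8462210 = -986274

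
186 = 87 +99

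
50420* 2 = 100840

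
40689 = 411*99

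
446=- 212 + 658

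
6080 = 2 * 3040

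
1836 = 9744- 7908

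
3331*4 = 13324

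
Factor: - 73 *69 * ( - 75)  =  3^2*5^2*23^1 *73^1   =  377775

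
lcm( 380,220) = 4180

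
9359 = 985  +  8374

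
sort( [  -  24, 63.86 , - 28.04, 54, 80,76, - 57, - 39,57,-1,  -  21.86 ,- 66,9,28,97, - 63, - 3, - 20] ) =[ - 66, - 63, - 57, - 39 ,-28.04,-24,  -  21.86, - 20, - 3, - 1, 9 , 28,  54, 57 , 63.86 , 76, 80, 97]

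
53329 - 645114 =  - 591785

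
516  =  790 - 274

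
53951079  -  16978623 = 36972456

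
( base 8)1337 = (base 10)735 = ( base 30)of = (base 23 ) 18M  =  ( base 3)1000020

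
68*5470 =371960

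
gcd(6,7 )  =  1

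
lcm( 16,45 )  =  720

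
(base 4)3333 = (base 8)377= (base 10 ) 255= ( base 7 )513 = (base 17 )F0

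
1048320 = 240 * 4368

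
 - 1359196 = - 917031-442165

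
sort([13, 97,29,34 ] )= [ 13,  29,34, 97]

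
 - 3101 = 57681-60782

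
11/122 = 11/122 = 0.09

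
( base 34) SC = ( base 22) 1li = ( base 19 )2ce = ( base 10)964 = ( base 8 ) 1704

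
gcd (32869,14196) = 1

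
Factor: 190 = 2^1*5^1*19^1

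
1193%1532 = 1193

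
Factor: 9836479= 23^1* 97^1*  4409^1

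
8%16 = 8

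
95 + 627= 722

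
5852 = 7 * 836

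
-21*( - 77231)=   1621851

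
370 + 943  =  1313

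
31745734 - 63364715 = - 31618981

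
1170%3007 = 1170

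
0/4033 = 0 = 0.00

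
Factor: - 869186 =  - 2^1 * 434593^1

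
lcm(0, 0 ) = 0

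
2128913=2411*883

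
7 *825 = 5775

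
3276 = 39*84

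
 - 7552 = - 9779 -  -2227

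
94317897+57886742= 152204639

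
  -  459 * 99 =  - 45441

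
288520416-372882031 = -84361615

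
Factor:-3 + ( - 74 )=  -77 = - 7^1*11^1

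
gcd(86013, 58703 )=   1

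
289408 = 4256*68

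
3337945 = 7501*445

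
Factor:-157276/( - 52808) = 137/46 = 2^( - 1)*23^( - 1)*137^1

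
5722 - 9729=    - 4007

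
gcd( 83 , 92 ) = 1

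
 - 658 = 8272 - 8930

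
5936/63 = 848/9 = 94.22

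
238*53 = 12614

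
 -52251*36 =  - 1881036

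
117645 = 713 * 165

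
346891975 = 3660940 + 343231035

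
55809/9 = 6201 = 6201.00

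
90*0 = 0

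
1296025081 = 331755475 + 964269606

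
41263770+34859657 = 76123427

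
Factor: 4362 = 2^1*3^1 * 727^1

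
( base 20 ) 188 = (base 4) 20320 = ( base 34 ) GO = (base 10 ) 568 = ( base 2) 1000111000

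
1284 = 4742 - 3458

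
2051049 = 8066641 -6015592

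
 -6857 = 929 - 7786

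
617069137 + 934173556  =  1551242693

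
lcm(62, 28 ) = 868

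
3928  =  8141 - 4213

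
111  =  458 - 347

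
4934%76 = 70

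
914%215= 54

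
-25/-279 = 25/279 = 0.09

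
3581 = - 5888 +9469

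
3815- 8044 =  - 4229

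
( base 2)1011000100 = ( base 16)2c4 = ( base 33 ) lf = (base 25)138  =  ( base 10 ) 708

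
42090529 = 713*59033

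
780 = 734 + 46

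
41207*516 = 21262812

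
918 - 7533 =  - 6615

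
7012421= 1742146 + 5270275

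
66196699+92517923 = 158714622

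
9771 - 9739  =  32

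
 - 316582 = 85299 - 401881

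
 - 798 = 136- 934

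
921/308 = 921/308  =  2.99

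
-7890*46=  - 362940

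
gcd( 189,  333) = 9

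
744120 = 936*795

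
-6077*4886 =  - 29692222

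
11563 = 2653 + 8910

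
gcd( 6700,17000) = 100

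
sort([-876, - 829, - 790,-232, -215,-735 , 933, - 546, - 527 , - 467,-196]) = [ - 876, - 829,-790,-735,-546,-527,-467,-232,-215, - 196,933]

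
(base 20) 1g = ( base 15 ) 26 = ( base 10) 36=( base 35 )11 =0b100100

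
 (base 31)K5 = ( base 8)1161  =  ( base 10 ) 625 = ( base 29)lg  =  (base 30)KP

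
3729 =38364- 34635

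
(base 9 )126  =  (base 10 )105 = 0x69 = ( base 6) 253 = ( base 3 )10220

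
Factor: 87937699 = 87937699^1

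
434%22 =16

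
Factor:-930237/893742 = - 310079/297914 = - 2^( - 1 ) *7^1*11^1*4027^1*148957^( - 1 ) 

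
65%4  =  1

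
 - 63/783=-7/87 = - 0.08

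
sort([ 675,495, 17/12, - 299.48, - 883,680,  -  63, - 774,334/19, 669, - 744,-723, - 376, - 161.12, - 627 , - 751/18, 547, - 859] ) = [ - 883,  -  859, - 774,- 744, - 723, - 627, - 376, - 299.48, - 161.12, - 63, - 751/18, 17/12,334/19,495,  547,669, 675,680 ] 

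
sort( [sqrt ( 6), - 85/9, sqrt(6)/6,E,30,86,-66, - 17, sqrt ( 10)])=[-66, - 17, - 85/9, sqrt ( 6)/6 , sqrt( 6),E, sqrt( 10), 30,86 ] 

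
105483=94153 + 11330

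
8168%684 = 644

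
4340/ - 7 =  - 620/1 = - 620.00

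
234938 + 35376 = 270314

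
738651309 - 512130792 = 226520517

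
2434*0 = 0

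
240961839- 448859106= -207897267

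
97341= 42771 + 54570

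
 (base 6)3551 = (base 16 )35b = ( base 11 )711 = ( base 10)859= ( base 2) 1101011011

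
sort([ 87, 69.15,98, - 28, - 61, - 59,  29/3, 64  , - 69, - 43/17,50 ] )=[ -69, - 61, - 59, - 28, - 43/17, 29/3,50, 64, 69.15, 87, 98]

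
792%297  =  198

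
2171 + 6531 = 8702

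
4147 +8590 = 12737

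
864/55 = 864/55 = 15.71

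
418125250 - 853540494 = - 435415244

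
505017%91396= 48037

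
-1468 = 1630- 3098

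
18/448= 9/224= 0.04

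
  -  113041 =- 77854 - 35187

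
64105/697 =64105/697 = 91.97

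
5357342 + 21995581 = 27352923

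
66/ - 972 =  - 1 + 151/162=- 0.07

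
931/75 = 12+31/75 =12.41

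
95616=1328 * 72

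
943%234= 7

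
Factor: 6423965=5^1*1284793^1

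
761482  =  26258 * 29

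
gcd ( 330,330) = 330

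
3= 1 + 2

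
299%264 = 35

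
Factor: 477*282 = 2^1 * 3^3*  47^1*53^1 =134514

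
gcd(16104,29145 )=3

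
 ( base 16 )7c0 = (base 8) 3700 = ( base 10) 1984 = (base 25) 349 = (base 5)30414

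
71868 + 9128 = 80996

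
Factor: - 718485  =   - 3^1*5^1*19^1*2521^1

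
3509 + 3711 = 7220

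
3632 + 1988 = 5620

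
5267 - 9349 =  - 4082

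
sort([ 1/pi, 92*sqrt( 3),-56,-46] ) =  [-56, - 46, 1/pi , 92*sqrt( 3) ] 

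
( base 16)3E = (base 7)116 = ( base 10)62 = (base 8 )76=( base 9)68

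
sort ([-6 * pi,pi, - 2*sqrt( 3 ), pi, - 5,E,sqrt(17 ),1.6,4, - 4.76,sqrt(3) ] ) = [-6*pi, - 5  ,-4.76, - 2 * sqrt(3) , 1.6  ,  sqrt ( 3 ), E,pi, pi, 4,sqrt( 17 ) ] 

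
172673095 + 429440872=602113967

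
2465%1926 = 539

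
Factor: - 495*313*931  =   - 144244485 = - 3^2*5^1*7^2*11^1*19^1*313^1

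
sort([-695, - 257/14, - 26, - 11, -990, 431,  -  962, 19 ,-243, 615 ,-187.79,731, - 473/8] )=[ - 990,-962, - 695, - 243, - 187.79, - 473/8, - 26, - 257/14,-11, 19, 431,615 , 731 ] 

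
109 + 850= 959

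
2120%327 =158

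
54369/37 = 54369/37 = 1469.43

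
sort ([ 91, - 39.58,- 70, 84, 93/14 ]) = [  -  70,- 39.58, 93/14, 84, 91]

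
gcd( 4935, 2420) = 5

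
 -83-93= - 176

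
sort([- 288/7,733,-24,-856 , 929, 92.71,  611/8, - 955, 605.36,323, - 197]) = [- 955,-856,-197,-288/7, - 24,611/8,92.71,323, 605.36 , 733,929 ]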